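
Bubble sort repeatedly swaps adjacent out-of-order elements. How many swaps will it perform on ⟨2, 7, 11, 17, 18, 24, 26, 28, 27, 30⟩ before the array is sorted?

1 swap

Minimum adjacent swaps = number of inversions (each swap of adjacent out-of-order elements removes one inversion and no swap can remove more).
Count inversions — for each element, later elements that are smaller:
2: none → 0
7: none → 0
11: none → 0
17: none → 0
18: none → 0
24: none → 0
26: none → 0
28: 27 → 1
27: none → 0
30: none → 0
Total inversions: 0 + 0 + 0 + 0 + 0 + 0 + 0 + 1 + 0 + 0 = 1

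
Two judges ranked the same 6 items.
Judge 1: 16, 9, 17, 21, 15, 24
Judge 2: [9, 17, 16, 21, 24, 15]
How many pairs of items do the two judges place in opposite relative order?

3 discordant pairs

Assign each item its position (1..6) in the first ordering, then rewrite the second ordering as that position sequence:
positions: 16→1, 9→2, 17→3, 21→4, 15→5, 24→6
second ordering as positions: [2, 3, 1, 4, 6, 5]
Discordant pairs = inversions in this position sequence.
2: 1 → 1
3: 1 → 1
1: 0
4: 0
6: 5 → 1
5: 0
Total: 1 + 1 + 0 + 0 + 1 + 0 = 3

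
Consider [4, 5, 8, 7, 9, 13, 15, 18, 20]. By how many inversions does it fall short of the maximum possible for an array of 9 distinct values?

35 inversions short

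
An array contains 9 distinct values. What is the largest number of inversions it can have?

The maximum occurs when the array is in strictly decreasing order: every one of the C(9, 2) pairs is inverted.
C(9, 2) = 9·8/2 = 36

36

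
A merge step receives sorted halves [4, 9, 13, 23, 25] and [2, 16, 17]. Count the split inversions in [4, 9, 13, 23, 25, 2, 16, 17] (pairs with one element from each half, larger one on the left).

Take each right-half value and tally the left-half values above it:
r = 2: 4, 9, 13, 23, 25 → 5
r = 16: 23, 25 → 2
r = 17: 23, 25 → 2
Cross-inversions: 5 + 2 + 2 = 9

Split inversions: 9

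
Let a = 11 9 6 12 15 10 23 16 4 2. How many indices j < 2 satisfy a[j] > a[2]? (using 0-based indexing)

2

The element at index 2 is 6.
Elements before it: 11, 9
Those larger than 6: 11, 9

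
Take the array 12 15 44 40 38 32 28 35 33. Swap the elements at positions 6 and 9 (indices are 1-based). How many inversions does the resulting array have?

Positions 6 and 9 hold 32 and 33; after swapping, the array is [12, 15, 44, 40, 38, 33, 28, 35, 32].
Count, for each position, how many later elements it exceeds:
12 → none → 0
15 → none → 0
44 → 40, 38, 33, 28, 35, 32 → 6
40 → 38, 33, 28, 35, 32 → 5
38 → 33, 28, 35, 32 → 4
33 → 28, 32 → 2
28 → none → 0
35 → 32 → 1
32 → none → 0
Sum: 0 + 0 + 6 + 5 + 4 + 2 + 0 + 1 + 0 = 18

18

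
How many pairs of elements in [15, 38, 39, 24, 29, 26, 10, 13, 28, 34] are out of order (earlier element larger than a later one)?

24 out-of-order pairs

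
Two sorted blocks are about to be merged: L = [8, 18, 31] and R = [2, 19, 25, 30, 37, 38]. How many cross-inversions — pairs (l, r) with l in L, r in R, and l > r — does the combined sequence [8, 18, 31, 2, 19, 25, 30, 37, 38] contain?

6 cross-inversions

For each element r of the right run, count left-run elements greater than r:
r = 2: 8, 18, 31 → 3
r = 19: 31 → 1
r = 25: 31 → 1
r = 30: 31 → 1
r = 37: none → 0
r = 38: none → 0
Cross-inversions: 3 + 1 + 1 + 1 + 0 + 0 = 6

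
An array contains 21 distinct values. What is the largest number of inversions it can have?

A reversed (strictly descending) arrangement makes every pair an inversion, giving C(21, 2) inversions.
C(21, 2) = 21·20/2 = 210

210 inversions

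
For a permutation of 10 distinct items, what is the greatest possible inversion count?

There are 45 inversions.

The maximum occurs when the array is in strictly decreasing order: every one of the C(10, 2) pairs is inverted.
C(10, 2) = 10·9/2 = 45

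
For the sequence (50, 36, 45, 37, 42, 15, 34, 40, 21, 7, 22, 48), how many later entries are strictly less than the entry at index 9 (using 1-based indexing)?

The element at index 9 is 21.
Elements after it: 7, 22, 48
Those smaller than 21: 7

1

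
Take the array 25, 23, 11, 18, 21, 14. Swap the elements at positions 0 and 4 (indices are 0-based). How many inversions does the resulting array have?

There are 8 inversions.

Positions 0 and 4 hold 25 and 21; after swapping, the array is [21, 23, 11, 18, 25, 14].
Sweep left to right; for each value list the smaller values that follow it:
21: 3
23: 3
11: 0
18: 1
25: 1
14: 0
Sum: 3 + 3 + 0 + 1 + 1 + 0 = 8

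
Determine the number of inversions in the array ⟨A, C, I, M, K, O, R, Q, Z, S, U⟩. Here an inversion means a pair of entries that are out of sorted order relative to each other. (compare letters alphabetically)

Count, for each position, how many later elements it exceeds:
A → none → 0
C → none → 0
I → none → 0
M → K → 1
K → none → 0
O → none → 0
R → Q → 1
Q → none → 0
Z → S, U → 2
S → none → 0
U → none → 0
Sum: 0 + 0 + 0 + 1 + 0 + 0 + 1 + 0 + 2 + 0 + 0 = 4

4 inversions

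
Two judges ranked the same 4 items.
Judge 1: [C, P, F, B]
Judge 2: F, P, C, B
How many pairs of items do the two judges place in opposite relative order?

Assign each item its position (1..4) in the first ordering, then rewrite the second ordering as that position sequence:
positions: C→1, P→2, F→3, B→4
second ordering as positions: [3, 2, 1, 4]
Discordant pairs = inversions in this position sequence.
3: 2, 1 → 2
2: 1 → 1
1: 0
4: 0
Total: 2 + 1 + 0 + 0 = 3

Discordant pairs: 3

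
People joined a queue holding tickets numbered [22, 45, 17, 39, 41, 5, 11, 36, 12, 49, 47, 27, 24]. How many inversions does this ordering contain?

Count, for each position, how many later elements it exceeds:
22: 4
45: 9
17: 3
39: 6
41: 6
5: 0
11: 0
36: 3
12: 0
49: 3
47: 2
27: 1
24: 0
Sum: 4 + 9 + 3 + 6 + 6 + 0 + 0 + 3 + 0 + 3 + 2 + 1 + 0 = 37

37 out-of-order pairs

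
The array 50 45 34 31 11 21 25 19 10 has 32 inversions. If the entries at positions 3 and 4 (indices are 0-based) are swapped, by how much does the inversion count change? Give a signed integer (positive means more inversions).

Positions 3 and 4 hold 31 and 11; after swapping, the array is [50, 45, 34, 11, 31, 21, 25, 19, 10].
Element-by-element contributions:
50 → 45, 34, 11, 31, 21, 25, 19, 10 → 8
45 → 34, 11, 31, 21, 25, 19, 10 → 7
34 → 11, 31, 21, 25, 19, 10 → 6
11 → 10 → 1
31 → 21, 25, 19, 10 → 4
21 → 19, 10 → 2
25 → 19, 10 → 2
19 → 10 → 1
10 → none → 0
Sum: 8 + 7 + 6 + 1 + 4 + 2 + 2 + 1 + 0 = 31
Change: 31 − 32 = -1

-1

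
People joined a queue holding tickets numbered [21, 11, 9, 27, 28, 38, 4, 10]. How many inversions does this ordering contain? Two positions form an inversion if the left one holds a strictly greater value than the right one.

14

For each element, count later entries that are smaller:
21 → 11, 9, 4, 10 → 4
11 → 9, 4, 10 → 3
9 → 4 → 1
27 → 4, 10 → 2
28 → 4, 10 → 2
38 → 4, 10 → 2
4 → none → 0
10 → none → 0
Sum: 4 + 3 + 1 + 2 + 2 + 2 + 0 + 0 = 14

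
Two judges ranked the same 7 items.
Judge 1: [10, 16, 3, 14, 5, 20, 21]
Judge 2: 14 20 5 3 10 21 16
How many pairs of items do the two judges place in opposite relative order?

Assign each item its position (1..7) in the first ordering, then rewrite the second ordering as that position sequence:
positions: 10→1, 16→2, 3→3, 14→4, 5→5, 20→6, 21→7
second ordering as positions: [4, 6, 5, 3, 1, 7, 2]
Discordant pairs = inversions in this position sequence.
4: 3, 1, 2 → 3
6: 5, 3, 1, 2 → 4
5: 3, 1, 2 → 3
3: 1, 2 → 2
1: 0
7: 2 → 1
2: 0
Total: 3 + 4 + 3 + 2 + 0 + 1 + 0 = 13

13 discordant pairs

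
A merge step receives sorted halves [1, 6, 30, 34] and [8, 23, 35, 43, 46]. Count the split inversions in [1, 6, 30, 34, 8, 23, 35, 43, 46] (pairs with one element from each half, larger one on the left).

4

For each element r of the right run, count left-run elements greater than r:
r = 8: 30, 34 → 2
r = 23: 30, 34 → 2
r = 35: none → 0
r = 43: none → 0
r = 46: none → 0
Cross-inversions: 2 + 2 + 0 + 0 + 0 = 4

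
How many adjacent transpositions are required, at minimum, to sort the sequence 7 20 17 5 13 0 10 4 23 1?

Minimum adjacent swaps = number of inversions (each swap of adjacent out-of-order elements removes one inversion and no swap can remove more).
Count inversions — for each element, later elements that are smaller:
7: 5, 0, 4, 1 → 4
20: 17, 5, 13, 0, 10, 4, 1 → 7
17: 5, 13, 0, 10, 4, 1 → 6
5: 0, 4, 1 → 3
13: 0, 10, 4, 1 → 4
0: none → 0
10: 4, 1 → 2
4: 1 → 1
23: 1 → 1
1: none → 0
Total inversions: 4 + 7 + 6 + 3 + 4 + 0 + 2 + 1 + 1 + 0 = 28

Swaps: 28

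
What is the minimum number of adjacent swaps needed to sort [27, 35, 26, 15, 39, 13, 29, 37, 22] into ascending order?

19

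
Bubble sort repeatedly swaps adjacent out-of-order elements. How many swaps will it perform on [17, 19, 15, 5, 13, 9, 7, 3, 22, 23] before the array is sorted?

24 swaps

Minimum adjacent swaps = number of inversions (each swap of adjacent out-of-order elements removes one inversion and no swap can remove more).
Count inversions — for each element, later elements that are smaller:
17: 15, 5, 13, 9, 7, 3 → 6
19: 15, 5, 13, 9, 7, 3 → 6
15: 5, 13, 9, 7, 3 → 5
5: 3 → 1
13: 9, 7, 3 → 3
9: 7, 3 → 2
7: 3 → 1
3: none → 0
22: none → 0
23: none → 0
Total inversions: 6 + 6 + 5 + 1 + 3 + 2 + 1 + 0 + 0 + 0 = 24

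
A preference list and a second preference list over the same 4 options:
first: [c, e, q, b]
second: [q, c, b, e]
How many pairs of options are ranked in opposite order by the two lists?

3

Assign each item its position (1..4) in the first ordering, then rewrite the second ordering as that position sequence:
positions: c→1, e→2, q→3, b→4
second ordering as positions: [3, 1, 4, 2]
Discordant pairs = inversions in this position sequence.
3: 1, 2 → 2
1: 0
4: 2 → 1
2: 0
Total: 2 + 0 + 1 + 0 = 3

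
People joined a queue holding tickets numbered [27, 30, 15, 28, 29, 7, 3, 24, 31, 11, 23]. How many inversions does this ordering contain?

For each element, count later entries that are smaller:
27 → 15, 7, 3, 24, 11, 23 → 6
30 → 15, 28, 29, 7, 3, 24, 11, 23 → 8
15 → 7, 3, 11 → 3
28 → 7, 3, 24, 11, 23 → 5
29 → 7, 3, 24, 11, 23 → 5
7 → 3 → 1
3 → none → 0
24 → 11, 23 → 2
31 → 11, 23 → 2
11 → none → 0
23 → none → 0
Sum: 6 + 8 + 3 + 5 + 5 + 1 + 0 + 2 + 2 + 0 + 0 = 32

32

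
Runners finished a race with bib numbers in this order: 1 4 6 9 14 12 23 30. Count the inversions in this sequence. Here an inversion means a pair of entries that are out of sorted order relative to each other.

Sweep left to right; for each value list the smaller values that follow it:
1 → none → 0
4 → none → 0
6 → none → 0
9 → none → 0
14 → 12 → 1
12 → none → 0
23 → none → 0
30 → none → 0
Sum: 0 + 0 + 0 + 0 + 1 + 0 + 0 + 0 = 1

Inversions: 1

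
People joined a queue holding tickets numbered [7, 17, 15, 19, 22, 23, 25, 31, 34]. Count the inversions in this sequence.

For each element, count later entries that are smaller:
7 → none → 0
17 → 15 → 1
15 → none → 0
19 → none → 0
22 → none → 0
23 → none → 0
25 → none → 0
31 → none → 0
34 → none → 0
Sum: 0 + 1 + 0 + 0 + 0 + 0 + 0 + 0 + 0 = 1

1 out-of-order pair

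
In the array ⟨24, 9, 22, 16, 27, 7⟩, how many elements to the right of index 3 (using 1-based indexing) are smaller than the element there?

The element at index 3 is 22.
Elements after it: 16, 27, 7
Those smaller than 22: 16, 7

2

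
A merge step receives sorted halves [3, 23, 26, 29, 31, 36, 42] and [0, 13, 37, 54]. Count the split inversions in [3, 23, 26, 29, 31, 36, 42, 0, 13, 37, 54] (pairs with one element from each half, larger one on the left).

14

For each element r of the right run, count left-run elements greater than r:
r = 0: 3, 23, 26, 29, 31, 36, 42 → 7
r = 13: 23, 26, 29, 31, 36, 42 → 6
r = 37: 42 → 1
r = 54: none → 0
Cross-inversions: 7 + 6 + 1 + 0 = 14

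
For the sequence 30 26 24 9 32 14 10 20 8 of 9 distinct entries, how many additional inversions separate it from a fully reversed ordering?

9

Maximum inversions for 9 distinct elements is C(9, 2) = 9·8/2 = 36.
Current inversions — for each element, count later smaller elements:
30: 7
26: 6
24: 5
9: 1
32: 4
14: 2
10: 1
20: 1
8: 0
Current total: 7 + 6 + 5 + 1 + 4 + 2 + 1 + 1 + 0 = 27
Shortfall: 36 − 27 = 9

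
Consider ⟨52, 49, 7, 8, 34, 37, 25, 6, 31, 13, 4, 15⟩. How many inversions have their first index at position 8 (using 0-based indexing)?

3

The element at index 8 is 31.
Elements after it: 13, 4, 15
Those smaller than 31: 13, 4, 15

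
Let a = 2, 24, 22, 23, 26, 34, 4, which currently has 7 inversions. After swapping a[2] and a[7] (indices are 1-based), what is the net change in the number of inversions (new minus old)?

Positions 2 and 7 hold 24 and 4; after swapping, the array is [2, 4, 22, 23, 26, 34, 24].
For each element, count later entries that are smaller:
2: 0
4: 0
22: 0
23: 0
26: 1
34: 1
24: 0
Sum: 0 + 0 + 0 + 0 + 1 + 1 + 0 = 2
Change: 2 − 7 = -5

-5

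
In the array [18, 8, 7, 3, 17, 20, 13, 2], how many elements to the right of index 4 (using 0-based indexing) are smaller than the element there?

2 such elements

The element at index 4 is 17.
Elements after it: 20, 13, 2
Those smaller than 17: 13, 2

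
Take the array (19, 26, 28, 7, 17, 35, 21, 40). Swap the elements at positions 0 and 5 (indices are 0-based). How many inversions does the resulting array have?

14

Positions 0 and 5 hold 19 and 35; after swapping, the array is [35, 26, 28, 7, 17, 19, 21, 40].
Count, for each position, how many later elements it exceeds:
35 → 26, 28, 7, 17, 19, 21 → 6
26 → 7, 17, 19, 21 → 4
28 → 7, 17, 19, 21 → 4
7 → none → 0
17 → none → 0
19 → none → 0
21 → none → 0
40 → none → 0
Sum: 6 + 4 + 4 + 0 + 0 + 0 + 0 + 0 = 14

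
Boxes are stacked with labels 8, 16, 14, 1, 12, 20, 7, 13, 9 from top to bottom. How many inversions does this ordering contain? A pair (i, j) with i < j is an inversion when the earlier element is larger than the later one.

Inversions: 19

Element-by-element contributions:
8 → 1, 7 → 2
16 → 14, 1, 12, 7, 13, 9 → 6
14 → 1, 12, 7, 13, 9 → 5
1 → none → 0
12 → 7, 9 → 2
20 → 7, 13, 9 → 3
7 → none → 0
13 → 9 → 1
9 → none → 0
Sum: 2 + 6 + 5 + 0 + 2 + 3 + 0 + 1 + 0 = 19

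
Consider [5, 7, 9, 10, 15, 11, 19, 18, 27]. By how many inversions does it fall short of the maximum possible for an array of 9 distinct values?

34 inversions short

Maximum inversions for 9 distinct elements is C(9, 2) = 9·8/2 = 36.
Current inversions — for each element, count later smaller elements:
5: 0
7: 0
9: 0
10: 0
15: 1
11: 0
19: 1
18: 0
27: 0
Current total: 0 + 0 + 0 + 0 + 1 + 0 + 1 + 0 + 0 = 2
Shortfall: 36 − 2 = 34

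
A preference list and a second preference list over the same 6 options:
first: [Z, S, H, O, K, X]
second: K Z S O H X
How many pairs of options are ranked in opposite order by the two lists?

Assign each item its position (1..6) in the first ordering, then rewrite the second ordering as that position sequence:
positions: Z→1, S→2, H→3, O→4, K→5, X→6
second ordering as positions: [5, 1, 2, 4, 3, 6]
Discordant pairs = inversions in this position sequence.
5: 1, 2, 4, 3 → 4
1: 0
2: 0
4: 3 → 1
3: 0
6: 0
Total: 4 + 0 + 0 + 1 + 0 + 0 = 5

5 pairs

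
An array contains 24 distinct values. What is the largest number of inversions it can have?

A reversed (strictly descending) arrangement makes every pair an inversion, giving C(24, 2) inversions.
C(24, 2) = 24·23/2 = 276

276 inversions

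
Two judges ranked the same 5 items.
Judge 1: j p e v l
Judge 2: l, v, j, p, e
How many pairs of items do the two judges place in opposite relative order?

7

Assign each item its position (1..5) in the first ordering, then rewrite the second ordering as that position sequence:
positions: j→1, p→2, e→3, v→4, l→5
second ordering as positions: [5, 4, 1, 2, 3]
Discordant pairs = inversions in this position sequence.
5: 4, 1, 2, 3 → 4
4: 1, 2, 3 → 3
1: 0
2: 0
3: 0
Total: 4 + 3 + 0 + 0 + 0 = 7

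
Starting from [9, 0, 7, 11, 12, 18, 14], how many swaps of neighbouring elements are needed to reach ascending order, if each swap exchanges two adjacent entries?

Swaps: 3

Each adjacent swap fixes exactly one inversion, so the minimum swap count equals the number of inversions.
Count inversions — for each element, later elements that are smaller:
9: 0, 7 → 2
0: none → 0
7: none → 0
11: none → 0
12: none → 0
18: 14 → 1
14: none → 0
Total inversions: 2 + 0 + 0 + 0 + 0 + 1 + 0 = 3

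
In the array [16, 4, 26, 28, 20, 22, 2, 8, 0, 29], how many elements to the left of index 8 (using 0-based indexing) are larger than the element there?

8

The element at index 8 is 0.
Elements before it: 16, 4, 26, 28, 20, 22, 2, 8
Those larger than 0: 16, 4, 26, 28, 20, 22, 2, 8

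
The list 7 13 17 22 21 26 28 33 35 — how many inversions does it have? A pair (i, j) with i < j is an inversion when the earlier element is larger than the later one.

Sweep left to right; for each value list the smaller values that follow it:
7 → none → 0
13 → none → 0
17 → none → 0
22 → 21 → 1
21 → none → 0
26 → none → 0
28 → none → 0
33 → none → 0
35 → none → 0
Sum: 0 + 0 + 0 + 1 + 0 + 0 + 0 + 0 + 0 = 1

1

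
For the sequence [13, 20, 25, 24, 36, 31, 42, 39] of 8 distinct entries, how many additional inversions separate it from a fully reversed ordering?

Maximum inversions for 8 distinct elements is C(8, 2) = 8·7/2 = 28.
Current inversions — for each element, count later smaller elements:
13: 0
20: 0
25: 1
24: 0
36: 1
31: 0
42: 1
39: 0
Current total: 0 + 0 + 1 + 0 + 1 + 0 + 1 + 0 = 3
Shortfall: 28 − 3 = 25

25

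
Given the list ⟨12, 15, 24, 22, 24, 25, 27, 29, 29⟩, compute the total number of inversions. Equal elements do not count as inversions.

1

Sweep left to right; for each value list the smaller values that follow it:
12: 0
15: 0
24: 1
22: 0
24: 0
25: 0
27: 0
29: 0
29: 0
Sum: 0 + 0 + 1 + 0 + 0 + 0 + 0 + 0 + 0 = 1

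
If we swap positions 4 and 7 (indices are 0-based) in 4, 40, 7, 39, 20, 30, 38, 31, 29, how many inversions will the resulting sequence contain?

Positions 4 and 7 hold 20 and 31; after swapping, the array is [4, 40, 7, 39, 31, 30, 38, 20, 29].
Count, for each position, how many later elements it exceeds:
4 → none → 0
40 → 7, 39, 31, 30, 38, 20, 29 → 7
7 → none → 0
39 → 31, 30, 38, 20, 29 → 5
31 → 30, 20, 29 → 3
30 → 20, 29 → 2
38 → 20, 29 → 2
20 → none → 0
29 → none → 0
Sum: 0 + 7 + 0 + 5 + 3 + 2 + 2 + 0 + 0 = 19

19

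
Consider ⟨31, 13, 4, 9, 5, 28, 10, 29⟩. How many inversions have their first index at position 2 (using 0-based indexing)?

The element at index 2 is 4.
Elements after it: 9, 5, 28, 10, 29
None of them are smaller than 4.

0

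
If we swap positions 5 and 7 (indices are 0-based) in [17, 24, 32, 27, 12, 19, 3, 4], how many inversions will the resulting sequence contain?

Positions 5 and 7 hold 19 and 4; after swapping, the array is [17, 24, 32, 27, 12, 4, 3, 19].
Count, for each position, how many later elements it exceeds:
17 → 12, 4, 3 → 3
24 → 12, 4, 3, 19 → 4
32 → 27, 12, 4, 3, 19 → 5
27 → 12, 4, 3, 19 → 4
12 → 4, 3 → 2
4 → 3 → 1
3 → none → 0
19 → none → 0
Sum: 3 + 4 + 5 + 4 + 2 + 1 + 0 + 0 = 19

19 inversions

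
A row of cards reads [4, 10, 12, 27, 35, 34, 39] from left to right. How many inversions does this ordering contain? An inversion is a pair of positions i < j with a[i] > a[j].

1 inversion

For each element, count later entries that are smaller:
4 → none → 0
10 → none → 0
12 → none → 0
27 → none → 0
35 → 34 → 1
34 → none → 0
39 → none → 0
Sum: 0 + 0 + 0 + 0 + 1 + 0 + 0 = 1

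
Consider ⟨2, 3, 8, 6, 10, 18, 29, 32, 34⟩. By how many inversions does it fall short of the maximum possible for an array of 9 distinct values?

35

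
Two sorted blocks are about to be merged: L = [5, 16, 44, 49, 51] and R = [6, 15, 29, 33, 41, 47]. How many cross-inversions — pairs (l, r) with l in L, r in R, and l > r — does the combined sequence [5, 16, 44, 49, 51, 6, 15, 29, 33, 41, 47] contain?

There are 19 cross-inversions.

For each element r of the right run, count left-run elements greater than r:
r = 6: 16, 44, 49, 51 → 4
r = 15: 16, 44, 49, 51 → 4
r = 29: 44, 49, 51 → 3
r = 33: 44, 49, 51 → 3
r = 41: 44, 49, 51 → 3
r = 47: 49, 51 → 2
Cross-inversions: 4 + 4 + 3 + 3 + 3 + 2 = 19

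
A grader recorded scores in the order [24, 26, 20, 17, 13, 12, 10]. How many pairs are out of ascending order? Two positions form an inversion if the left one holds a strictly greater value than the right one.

Inversions: 20

Count, for each position, how many later elements it exceeds:
24 → 20, 17, 13, 12, 10 → 5
26 → 20, 17, 13, 12, 10 → 5
20 → 17, 13, 12, 10 → 4
17 → 13, 12, 10 → 3
13 → 12, 10 → 2
12 → 10 → 1
10 → none → 0
Sum: 5 + 5 + 4 + 3 + 2 + 1 + 0 = 20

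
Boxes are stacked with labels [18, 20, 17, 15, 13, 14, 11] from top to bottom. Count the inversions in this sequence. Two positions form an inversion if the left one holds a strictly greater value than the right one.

19 inversions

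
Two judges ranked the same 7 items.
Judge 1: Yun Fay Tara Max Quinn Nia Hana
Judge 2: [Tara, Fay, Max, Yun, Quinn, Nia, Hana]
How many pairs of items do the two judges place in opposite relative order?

Assign each item its position (1..7) in the first ordering, then rewrite the second ordering as that position sequence:
positions: Yun→1, Fay→2, Tara→3, Max→4, Quinn→5, Nia→6, Hana→7
second ordering as positions: [3, 2, 4, 1, 5, 6, 7]
Discordant pairs = inversions in this position sequence.
3: 2, 1 → 2
2: 1 → 1
4: 1 → 1
1: 0
5: 0
6: 0
7: 0
Total: 2 + 1 + 1 + 0 + 0 + 0 + 0 = 4

4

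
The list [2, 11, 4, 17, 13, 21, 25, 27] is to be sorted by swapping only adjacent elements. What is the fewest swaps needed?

2 swaps

The minimum number of adjacent swaps to sort an array equals its inversion count, since every such swap removes exactly one inversion.
Count inversions — for each element, later elements that are smaller:
2: none → 0
11: 4 → 1
4: none → 0
17: 13 → 1
13: none → 0
21: none → 0
25: none → 0
27: none → 0
Total inversions: 0 + 1 + 0 + 1 + 0 + 0 + 0 + 0 = 2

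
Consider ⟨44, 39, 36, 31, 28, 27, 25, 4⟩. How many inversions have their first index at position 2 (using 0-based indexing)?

The element at index 2 is 36.
Elements after it: 31, 28, 27, 25, 4
Those smaller than 36: 31, 28, 27, 25, 4

5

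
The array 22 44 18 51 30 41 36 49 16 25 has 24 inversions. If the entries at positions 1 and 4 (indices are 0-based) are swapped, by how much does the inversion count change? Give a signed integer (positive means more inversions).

Positions 1 and 4 hold 44 and 30; after swapping, the array is [22, 30, 18, 51, 44, 41, 36, 49, 16, 25].
For each element, count later entries that are smaller:
22: 2
30: 3
18: 1
51: 6
44: 4
41: 3
36: 2
49: 2
16: 0
25: 0
Sum: 2 + 3 + 1 + 6 + 4 + 3 + 2 + 2 + 0 + 0 = 23
Change: 23 − 24 = -1

-1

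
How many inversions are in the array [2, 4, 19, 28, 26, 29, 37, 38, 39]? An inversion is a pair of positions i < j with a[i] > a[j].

Element-by-element contributions:
2 → none → 0
4 → none → 0
19 → none → 0
28 → 26 → 1
26 → none → 0
29 → none → 0
37 → none → 0
38 → none → 0
39 → none → 0
Sum: 0 + 0 + 0 + 1 + 0 + 0 + 0 + 0 + 0 = 1

Inversions: 1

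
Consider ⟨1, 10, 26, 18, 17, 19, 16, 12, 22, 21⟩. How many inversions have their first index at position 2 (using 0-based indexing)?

7

The element at index 2 is 26.
Elements after it: 18, 17, 19, 16, 12, 22, 21
Those smaller than 26: 18, 17, 19, 16, 12, 22, 21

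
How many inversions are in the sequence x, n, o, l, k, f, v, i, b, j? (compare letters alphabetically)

35

For each element, count later entries that are smaller:
x → n, o, l, k, f, v, i, b, j → 9
n → l, k, f, i, b, j → 6
o → l, k, f, i, b, j → 6
l → k, f, i, b, j → 5
k → f, i, b, j → 4
f → b → 1
v → i, b, j → 3
i → b → 1
b → none → 0
j → none → 0
Sum: 9 + 6 + 6 + 5 + 4 + 1 + 3 + 1 + 0 + 0 = 35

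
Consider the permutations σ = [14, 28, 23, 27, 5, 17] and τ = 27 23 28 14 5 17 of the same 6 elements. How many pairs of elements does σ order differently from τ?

6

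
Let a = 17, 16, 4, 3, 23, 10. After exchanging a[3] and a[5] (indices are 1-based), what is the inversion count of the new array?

Positions 3 and 5 hold 4 and 23; after swapping, the array is [17, 16, 23, 3, 4, 10].
Sweep left to right; for each value list the smaller values that follow it:
17: 4
16: 3
23: 3
3: 0
4: 0
10: 0
Sum: 4 + 3 + 3 + 0 + 0 + 0 = 10

10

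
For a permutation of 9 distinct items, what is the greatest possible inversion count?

36

A reversed (strictly descending) arrangement makes every pair an inversion, giving C(9, 2) inversions.
C(9, 2) = 9·8/2 = 36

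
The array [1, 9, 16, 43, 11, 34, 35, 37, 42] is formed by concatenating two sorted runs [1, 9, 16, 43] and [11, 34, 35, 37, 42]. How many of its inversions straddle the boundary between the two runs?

6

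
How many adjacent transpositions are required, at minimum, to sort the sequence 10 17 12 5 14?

The minimum number of adjacent swaps to sort an array equals its inversion count, since every such swap removes exactly one inversion.
Count inversions — for each element, later elements that are smaller:
10: 5 → 1
17: 12, 5, 14 → 3
12: 5 → 1
5: none → 0
14: none → 0
Total inversions: 1 + 3 + 1 + 0 + 0 = 5

Swaps: 5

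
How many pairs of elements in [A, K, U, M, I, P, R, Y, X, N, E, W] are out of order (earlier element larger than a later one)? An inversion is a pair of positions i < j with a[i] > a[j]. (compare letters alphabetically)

For each element, count later entries that are smaller:
A: 0
K: 2
U: 6
M: 2
I: 1
P: 2
R: 2
Y: 4
X: 3
N: 1
E: 0
W: 0
Sum: 0 + 2 + 6 + 2 + 1 + 2 + 2 + 4 + 3 + 1 + 0 + 0 = 23

23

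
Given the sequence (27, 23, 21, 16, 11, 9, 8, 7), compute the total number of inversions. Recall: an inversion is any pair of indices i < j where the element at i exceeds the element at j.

28

Sweep left to right; for each value list the smaller values that follow it:
27: 7
23: 6
21: 5
16: 4
11: 3
9: 2
8: 1
7: 0
Sum: 7 + 6 + 5 + 4 + 3 + 2 + 1 + 0 = 28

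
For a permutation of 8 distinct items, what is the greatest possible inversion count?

There are 28 inversions.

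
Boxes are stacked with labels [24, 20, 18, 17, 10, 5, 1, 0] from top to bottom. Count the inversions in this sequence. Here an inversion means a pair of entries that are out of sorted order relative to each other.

28 out-of-order pairs

Count, for each position, how many later elements it exceeds:
24: 7
20: 6
18: 5
17: 4
10: 3
5: 2
1: 1
0: 0
Sum: 7 + 6 + 5 + 4 + 3 + 2 + 1 + 0 = 28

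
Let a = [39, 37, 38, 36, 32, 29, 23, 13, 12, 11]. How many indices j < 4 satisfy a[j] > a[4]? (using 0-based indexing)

The element at index 4 is 32.
Elements before it: 39, 37, 38, 36
Those larger than 32: 39, 37, 38, 36

4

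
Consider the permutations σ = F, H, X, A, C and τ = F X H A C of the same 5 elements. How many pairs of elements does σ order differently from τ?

Assign each item its position (1..5) in the first ordering, then rewrite the second ordering as that position sequence:
positions: F→1, H→2, X→3, A→4, C→5
second ordering as positions: [1, 3, 2, 4, 5]
Discordant pairs = inversions in this position sequence.
1: 0
3: 2 → 1
2: 0
4: 0
5: 0
Total: 0 + 1 + 0 + 0 + 0 = 1

1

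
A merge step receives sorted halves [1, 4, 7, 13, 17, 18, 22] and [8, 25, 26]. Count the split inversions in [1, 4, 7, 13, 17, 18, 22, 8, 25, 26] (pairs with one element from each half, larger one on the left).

Take each right-half value and tally the left-half values above it:
r = 8: 13, 17, 18, 22 → 4
r = 25: none → 0
r = 26: none → 0
Cross-inversions: 4 + 0 + 0 = 4

4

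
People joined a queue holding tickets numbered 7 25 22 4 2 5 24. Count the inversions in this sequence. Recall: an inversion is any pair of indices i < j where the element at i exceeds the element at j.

Element-by-element contributions:
7 → 4, 2, 5 → 3
25 → 22, 4, 2, 5, 24 → 5
22 → 4, 2, 5 → 3
4 → 2 → 1
2 → none → 0
5 → none → 0
24 → none → 0
Sum: 3 + 5 + 3 + 1 + 0 + 0 + 0 = 12

12 inversions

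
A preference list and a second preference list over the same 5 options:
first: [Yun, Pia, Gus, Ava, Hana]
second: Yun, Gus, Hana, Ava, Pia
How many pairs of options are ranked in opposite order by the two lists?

4

Assign each item its position (1..5) in the first ordering, then rewrite the second ordering as that position sequence:
positions: Yun→1, Pia→2, Gus→3, Ava→4, Hana→5
second ordering as positions: [1, 3, 5, 4, 2]
Discordant pairs = inversions in this position sequence.
1: 0
3: 2 → 1
5: 4, 2 → 2
4: 2 → 1
2: 0
Total: 0 + 1 + 2 + 1 + 0 = 4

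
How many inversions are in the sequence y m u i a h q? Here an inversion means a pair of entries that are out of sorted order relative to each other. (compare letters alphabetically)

Out-of-order pairs: 15

Element-by-element contributions:
y → m, u, i, a, h, q → 6
m → i, a, h → 3
u → i, a, h, q → 4
i → a, h → 2
a → none → 0
h → none → 0
q → none → 0
Sum: 6 + 3 + 4 + 2 + 0 + 0 + 0 = 15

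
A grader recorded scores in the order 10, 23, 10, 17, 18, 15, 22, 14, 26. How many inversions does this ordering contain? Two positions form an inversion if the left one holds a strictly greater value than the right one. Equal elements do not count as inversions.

12 out-of-order pairs

Count, for each position, how many later elements it exceeds:
10: 0
23: 6
10: 0
17: 2
18: 2
15: 1
22: 1
14: 0
26: 0
Sum: 0 + 6 + 0 + 2 + 2 + 1 + 1 + 0 + 0 = 12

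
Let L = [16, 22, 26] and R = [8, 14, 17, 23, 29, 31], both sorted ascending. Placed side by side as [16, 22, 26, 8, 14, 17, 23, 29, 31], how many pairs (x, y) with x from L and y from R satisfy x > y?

9 cross-inversions

For each element r of the right run, count left-run elements greater than r:
r = 8: 16, 22, 26 → 3
r = 14: 16, 22, 26 → 3
r = 17: 22, 26 → 2
r = 23: 26 → 1
r = 29: none → 0
r = 31: none → 0
Cross-inversions: 3 + 3 + 2 + 1 + 0 + 0 = 9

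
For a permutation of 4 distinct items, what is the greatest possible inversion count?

6

The maximum occurs when the array is in strictly decreasing order: every one of the C(4, 2) pairs is inverted.
C(4, 2) = 4·3/2 = 6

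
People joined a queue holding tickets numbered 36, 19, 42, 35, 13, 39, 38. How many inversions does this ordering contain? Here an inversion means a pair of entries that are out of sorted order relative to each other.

There are 10 out-of-order pairs.

Element-by-element contributions:
36 → 19, 35, 13 → 3
19 → 13 → 1
42 → 35, 13, 39, 38 → 4
35 → 13 → 1
13 → none → 0
39 → 38 → 1
38 → none → 0
Sum: 3 + 1 + 4 + 1 + 0 + 1 + 0 = 10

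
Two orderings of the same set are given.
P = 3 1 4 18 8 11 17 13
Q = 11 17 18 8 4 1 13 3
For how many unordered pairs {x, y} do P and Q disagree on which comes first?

20

Assign each item its position (1..8) in the first ordering, then rewrite the second ordering as that position sequence:
positions: 3→1, 1→2, 4→3, 18→4, 8→5, 11→6, 17→7, 13→8
second ordering as positions: [6, 7, 4, 5, 3, 2, 8, 1]
Discordant pairs = inversions in this position sequence.
6: 4, 5, 3, 2, 1 → 5
7: 4, 5, 3, 2, 1 → 5
4: 3, 2, 1 → 3
5: 3, 2, 1 → 3
3: 2, 1 → 2
2: 1 → 1
8: 1 → 1
1: 0
Total: 5 + 5 + 3 + 3 + 2 + 1 + 1 + 0 = 20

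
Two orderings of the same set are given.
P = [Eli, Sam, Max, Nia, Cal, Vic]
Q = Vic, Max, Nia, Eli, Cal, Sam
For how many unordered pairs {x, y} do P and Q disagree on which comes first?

10 disagreeing pairs

Assign each item its position (1..6) in the first ordering, then rewrite the second ordering as that position sequence:
positions: Eli→1, Sam→2, Max→3, Nia→4, Cal→5, Vic→6
second ordering as positions: [6, 3, 4, 1, 5, 2]
Discordant pairs = inversions in this position sequence.
6: 3, 4, 1, 5, 2 → 5
3: 1, 2 → 2
4: 1, 2 → 2
1: 0
5: 2 → 1
2: 0
Total: 5 + 2 + 2 + 0 + 1 + 0 = 10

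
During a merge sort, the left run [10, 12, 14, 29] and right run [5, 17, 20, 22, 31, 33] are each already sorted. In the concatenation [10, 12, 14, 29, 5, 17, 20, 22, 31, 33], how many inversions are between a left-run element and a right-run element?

Take each right-half value and tally the left-half values above it:
r = 5: 10, 12, 14, 29 → 4
r = 17: 29 → 1
r = 20: 29 → 1
r = 22: 29 → 1
r = 31: none → 0
r = 33: none → 0
Cross-inversions: 4 + 1 + 1 + 1 + 0 + 0 = 7

Cross-inversions: 7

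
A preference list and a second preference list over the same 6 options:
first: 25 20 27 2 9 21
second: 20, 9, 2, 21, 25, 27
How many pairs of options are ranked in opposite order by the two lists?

8

Assign each item its position (1..6) in the first ordering, then rewrite the second ordering as that position sequence:
positions: 25→1, 20→2, 27→3, 2→4, 9→5, 21→6
second ordering as positions: [2, 5, 4, 6, 1, 3]
Discordant pairs = inversions in this position sequence.
2: 1 → 1
5: 4, 1, 3 → 3
4: 1, 3 → 2
6: 1, 3 → 2
1: 0
3: 0
Total: 1 + 3 + 2 + 2 + 0 + 0 = 8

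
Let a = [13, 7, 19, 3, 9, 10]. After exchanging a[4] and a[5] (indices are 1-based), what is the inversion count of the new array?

Positions 4 and 5 hold 3 and 9; after swapping, the array is [13, 7, 19, 9, 3, 10].
For each element, count later entries that are smaller:
13: 4
7: 1
19: 3
9: 1
3: 0
10: 0
Sum: 4 + 1 + 3 + 1 + 0 + 0 = 9

9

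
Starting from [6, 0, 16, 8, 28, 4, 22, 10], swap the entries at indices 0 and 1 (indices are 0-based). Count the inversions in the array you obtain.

Positions 0 and 1 hold 6 and 0; after swapping, the array is [0, 6, 16, 8, 28, 4, 22, 10].
Count, for each position, how many later elements it exceeds:
0: 0
6: 1
16: 3
8: 1
28: 3
4: 0
22: 1
10: 0
Sum: 0 + 1 + 3 + 1 + 3 + 0 + 1 + 0 = 9

There are 9 inversions.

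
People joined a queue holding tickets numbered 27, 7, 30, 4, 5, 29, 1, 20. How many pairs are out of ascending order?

17 inversions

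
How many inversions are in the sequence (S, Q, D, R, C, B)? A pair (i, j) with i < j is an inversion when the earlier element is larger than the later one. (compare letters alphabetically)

There are 13 out-of-order pairs.

For each element, count later entries that are smaller:
S: 5
Q: 3
D: 2
R: 2
C: 1
B: 0
Sum: 5 + 3 + 2 + 2 + 1 + 0 = 13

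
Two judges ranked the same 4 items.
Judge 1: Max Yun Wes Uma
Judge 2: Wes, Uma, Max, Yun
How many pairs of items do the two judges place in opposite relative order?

Assign each item its position (1..4) in the first ordering, then rewrite the second ordering as that position sequence:
positions: Max→1, Yun→2, Wes→3, Uma→4
second ordering as positions: [3, 4, 1, 2]
Discordant pairs = inversions in this position sequence.
3: 1, 2 → 2
4: 1, 2 → 2
1: 0
2: 0
Total: 2 + 2 + 0 + 0 = 4

4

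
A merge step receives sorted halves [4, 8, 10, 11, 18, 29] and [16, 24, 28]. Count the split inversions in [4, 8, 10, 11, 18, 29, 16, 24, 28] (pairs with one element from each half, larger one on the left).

4

For each element r of the right run, count left-run elements greater than r:
r = 16: 18, 29 → 2
r = 24: 29 → 1
r = 28: 29 → 1
Cross-inversions: 2 + 1 + 1 = 4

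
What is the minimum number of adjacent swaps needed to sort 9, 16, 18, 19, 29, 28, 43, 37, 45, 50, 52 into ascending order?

2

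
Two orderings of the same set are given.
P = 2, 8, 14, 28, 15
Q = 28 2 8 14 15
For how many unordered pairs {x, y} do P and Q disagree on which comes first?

3

Assign each item its position (1..5) in the first ordering, then rewrite the second ordering as that position sequence:
positions: 2→1, 8→2, 14→3, 28→4, 15→5
second ordering as positions: [4, 1, 2, 3, 5]
Discordant pairs = inversions in this position sequence.
4: 1, 2, 3 → 3
1: 0
2: 0
3: 0
5: 0
Total: 3 + 0 + 0 + 0 + 0 = 3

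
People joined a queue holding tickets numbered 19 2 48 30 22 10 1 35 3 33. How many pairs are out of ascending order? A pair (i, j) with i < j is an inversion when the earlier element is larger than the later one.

23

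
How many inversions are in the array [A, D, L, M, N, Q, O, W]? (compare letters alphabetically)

Inversions: 1

For each element, count later entries that are smaller:
A: 0
D: 0
L: 0
M: 0
N: 0
Q: 1
O: 0
W: 0
Sum: 0 + 0 + 0 + 0 + 0 + 1 + 0 + 0 = 1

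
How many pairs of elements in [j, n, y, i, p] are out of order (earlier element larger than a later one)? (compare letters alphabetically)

Listing every pair i<j with a[i]>a[j] (using 0-based positions):
(0,3): j > i
(1,3): n > i
(2,3): y > i
(2,4): y > p
That's 4 pairs.

4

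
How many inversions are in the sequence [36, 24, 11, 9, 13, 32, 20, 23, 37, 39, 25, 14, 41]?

For each element, count later entries that are smaller:
36 → 24, 11, 9, 13, 32, 20, 23, 25, 14 → 9
24 → 11, 9, 13, 20, 23, 14 → 6
11 → 9 → 1
9 → none → 0
13 → none → 0
32 → 20, 23, 25, 14 → 4
20 → 14 → 1
23 → 14 → 1
37 → 25, 14 → 2
39 → 25, 14 → 2
25 → 14 → 1
14 → none → 0
41 → none → 0
Sum: 9 + 6 + 1 + 0 + 0 + 4 + 1 + 1 + 2 + 2 + 1 + 0 + 0 = 27

27 out-of-order pairs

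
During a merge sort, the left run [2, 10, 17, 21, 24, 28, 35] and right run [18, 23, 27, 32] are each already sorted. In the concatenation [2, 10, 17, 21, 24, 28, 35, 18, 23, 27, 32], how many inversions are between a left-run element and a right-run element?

10

Take each right-half value and tally the left-half values above it:
r = 18: 21, 24, 28, 35 → 4
r = 23: 24, 28, 35 → 3
r = 27: 28, 35 → 2
r = 32: 35 → 1
Cross-inversions: 4 + 3 + 2 + 1 = 10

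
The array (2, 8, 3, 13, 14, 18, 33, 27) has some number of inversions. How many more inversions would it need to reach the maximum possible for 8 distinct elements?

26

Maximum inversions for 8 distinct elements is C(8, 2) = 8·7/2 = 28.
Current inversions — for each element, count later smaller elements:
2: 0
8: 1
3: 0
13: 0
14: 0
18: 0
33: 1
27: 0
Current total: 0 + 1 + 0 + 0 + 0 + 0 + 1 + 0 = 2
Shortfall: 28 − 2 = 26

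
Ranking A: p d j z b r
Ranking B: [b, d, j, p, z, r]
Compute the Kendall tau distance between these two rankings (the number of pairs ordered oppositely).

6

Assign each item its position (1..6) in the first ordering, then rewrite the second ordering as that position sequence:
positions: p→1, d→2, j→3, z→4, b→5, r→6
second ordering as positions: [5, 2, 3, 1, 4, 6]
Discordant pairs = inversions in this position sequence.
5: 2, 3, 1, 4 → 4
2: 1 → 1
3: 1 → 1
1: 0
4: 0
6: 0
Total: 4 + 1 + 1 + 0 + 0 + 0 = 6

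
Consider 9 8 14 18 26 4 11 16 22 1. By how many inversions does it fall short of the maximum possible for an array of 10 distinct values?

24 inversions short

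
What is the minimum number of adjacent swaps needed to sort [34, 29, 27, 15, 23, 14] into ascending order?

14

Minimum adjacent swaps = number of inversions (each swap of adjacent out-of-order elements removes one inversion and no swap can remove more).
Count inversions — for each element, later elements that are smaller:
34: 29, 27, 15, 23, 14 → 5
29: 27, 15, 23, 14 → 4
27: 15, 23, 14 → 3
15: 14 → 1
23: 14 → 1
14: none → 0
Total inversions: 5 + 4 + 3 + 1 + 1 + 0 = 14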